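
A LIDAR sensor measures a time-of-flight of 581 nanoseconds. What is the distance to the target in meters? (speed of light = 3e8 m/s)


tof = 581 ns = 5.81e-07 s
dist = c * tof / 2
= 3e8 * 5.81e-07 / 2
= 87.15 m


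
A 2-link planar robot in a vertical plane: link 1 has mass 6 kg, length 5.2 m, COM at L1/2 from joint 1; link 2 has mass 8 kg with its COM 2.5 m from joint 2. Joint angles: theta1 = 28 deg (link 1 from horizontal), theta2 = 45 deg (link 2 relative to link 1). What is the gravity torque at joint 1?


Horizontal distance from joint 1 to link-1 COM:
  x_c1 = (L1/2)*cos(t1) = 2.6 * 0.8829 = 2.2957 m
Horizontal distance from joint 1 to link-2 COM:
  x_c2 = L1*cos(t1) + Lc2*cos(t1+t2)
       = 5.2*0.8829 + 2.5*0.2924 = 5.3223 m
tau1 = m1*g*x_c1 + m2*g*x_c2
     = 6*9.81*2.2957 + 8*9.81*5.3223
     = 135.1228 + 417.6907
     = 552.8135 Nm


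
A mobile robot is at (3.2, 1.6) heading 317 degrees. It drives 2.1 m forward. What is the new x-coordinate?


x_new = x0 + d*cos(theta)
= 3.2 + 2.1*cos(317)
= 3.2 + 1.5358
= 4.7358


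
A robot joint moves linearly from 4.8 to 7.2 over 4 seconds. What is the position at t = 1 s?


s = t/T = 1/4 = 0.25
p(t) = p0 + (pf-p0)*s
= 4.8 + (7.2 - 4.8) * 0.25
= 5.4


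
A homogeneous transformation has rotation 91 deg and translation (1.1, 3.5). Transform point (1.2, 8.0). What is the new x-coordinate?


x' = cos(theta)*px - sin(theta)*py + tx
= -0.0175*1.2 - 0.9998*8.0 + 1.1
= -6.9197


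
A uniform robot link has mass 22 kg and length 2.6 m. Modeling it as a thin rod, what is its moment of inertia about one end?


I = (1/3) * m * L^2
= (1/3) * 22 * 2.6^2
= 0.333333 * 22 * 6.76
= 49.5733 kg*m^2


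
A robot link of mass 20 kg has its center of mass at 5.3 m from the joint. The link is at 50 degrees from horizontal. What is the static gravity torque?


tau = m*g*L*cos(angle)
= 20 * 9.81 * 5.3 * cos(50 deg)
= 20 * 9.81 * 5.3 * 0.6428
= 668.4091 Nm


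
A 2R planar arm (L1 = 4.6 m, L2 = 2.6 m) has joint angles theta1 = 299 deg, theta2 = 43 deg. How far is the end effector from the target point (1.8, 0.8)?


End effector via forward kinematics:
x = L1*cos(t1) + L2*cos(t1+t2) = 4.7029
y = L1*sin(t1) + L2*sin(t1+t2) = -4.8267
Distance to target:
d = sqrt((1.8 - 4.7029)^2 + (0.8 - -4.8267)^2)
= sqrt(8.4267 + 31.6597)
= 6.3314 m


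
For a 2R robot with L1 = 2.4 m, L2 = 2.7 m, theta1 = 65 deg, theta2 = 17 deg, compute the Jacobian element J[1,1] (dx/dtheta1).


J[1,1] = -L1*sin(t1) - L2*sin(t1+t2)
= -2.4*sin(65) - 2.7*sin(82)
= -4.8489


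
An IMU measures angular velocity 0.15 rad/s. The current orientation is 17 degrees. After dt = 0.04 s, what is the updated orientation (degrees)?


delta_theta = w * dt = 0.15 * 0.04 = 0.006 rad
= 0.3438 deg
theta_new = 17 + 0.3438 = 17.3438 deg


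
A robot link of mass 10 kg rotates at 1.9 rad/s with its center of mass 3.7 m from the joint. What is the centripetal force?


F = m * omega^2 * r
= 10 * 1.9^2 * 3.7
= 10 * 3.61 * 3.7
= 133.57 N


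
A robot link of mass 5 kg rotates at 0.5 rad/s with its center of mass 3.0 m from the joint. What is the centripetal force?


F = m * omega^2 * r
= 5 * 0.5^2 * 3.0
= 5 * 0.25 * 3.0
= 3.75 N


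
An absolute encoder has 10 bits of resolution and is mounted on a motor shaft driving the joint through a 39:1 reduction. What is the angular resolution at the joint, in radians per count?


counts = 2^10 = 1024
effective counts at joint = 1024 * 39 = 39936
resolution = 2*pi / 39936
= 1.5733e-04 rad/count


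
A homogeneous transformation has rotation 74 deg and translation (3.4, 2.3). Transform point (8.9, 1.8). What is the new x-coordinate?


x' = cos(theta)*px - sin(theta)*py + tx
= 0.2756*8.9 - 0.9613*1.8 + 3.4
= 4.1229


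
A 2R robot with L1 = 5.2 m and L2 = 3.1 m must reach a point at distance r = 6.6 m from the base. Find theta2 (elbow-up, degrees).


cos(theta2) = (r^2 - L1^2 - L2^2) / (2*L1*L2)
cos(theta2) = (43.56 - 27.04 - 9.61) / 32.24
cos(theta2) = 0.21433
theta2 = 77.6238 degrees


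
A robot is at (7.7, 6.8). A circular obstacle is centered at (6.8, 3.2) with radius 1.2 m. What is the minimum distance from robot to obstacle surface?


center_dist = sqrt((7.7-6.8)^2 + (6.8-3.2)^2)
= sqrt(0.81 + 12.96)
= 3.7108
min_dist = center_dist - radius = 3.7108 - 1.2 = 2.5108 m


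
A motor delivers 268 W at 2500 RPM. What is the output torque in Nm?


omega = 2500 * 2*pi/60 = 261.7994 rad/s
tau = P / omega = 268 / 261.7994
= 1.0237 Nm


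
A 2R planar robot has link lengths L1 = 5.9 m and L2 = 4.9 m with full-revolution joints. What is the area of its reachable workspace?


r_max = L1 + L2 = 10.8 m
r_min = |L1 - L2| = 1.0 m
Area = pi*(r_max^2 - r_min^2)
= pi*(116.64 - 1.0)
= pi * 115.64
= 363.2938 m^2


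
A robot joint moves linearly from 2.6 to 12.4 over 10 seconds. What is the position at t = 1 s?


s = t/T = 1/10 = 0.1
p(t) = p0 + (pf-p0)*s
= 2.6 + (12.4 - 2.6) * 0.1
= 3.58


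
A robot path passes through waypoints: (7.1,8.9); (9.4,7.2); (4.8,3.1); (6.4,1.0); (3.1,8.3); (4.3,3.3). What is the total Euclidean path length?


Segment lengths:
  seg1 = sqrt((2.3)^2 + (-1.7)^2) = 2.8601
  seg2 = sqrt((-4.6)^2 + (-4.1)^2) = 6.162
  seg3 = sqrt((1.6)^2 + (-2.1)^2) = 2.6401
  seg4 = sqrt((-3.3)^2 + (7.3)^2) = 8.0112
  seg5 = sqrt((1.2)^2 + (-5.0)^2) = 5.142
Total = 24.8154


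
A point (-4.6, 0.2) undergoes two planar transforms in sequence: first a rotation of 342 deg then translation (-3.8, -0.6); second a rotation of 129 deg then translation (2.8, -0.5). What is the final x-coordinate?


After transform 1:
x1 = cos(342)*-4.6 - sin(342)*0.2 + -3.8 = -8.1131
y1 = sin(342)*-4.6 + cos(342)*0.2 + -0.6 = 1.0117
After transform 2:
x2 = cos(129)*-8.1131 - sin(129)*1.0117 + 2.8
= 7.1195


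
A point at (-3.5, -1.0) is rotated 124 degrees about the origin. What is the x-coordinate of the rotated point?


x' = x*cos(theta) - y*sin(theta)
cos(124 deg) = -0.5592, sin(124 deg) = 0.829
x' = -3.5 * -0.5592 - -1.0 * 0.829
= 1.9572 - -0.829
= 2.7862


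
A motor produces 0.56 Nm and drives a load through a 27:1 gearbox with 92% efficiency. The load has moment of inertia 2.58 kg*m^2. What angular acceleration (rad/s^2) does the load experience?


tau_out = tau_motor * N * eta
= 0.56 * 27 * 0.92 = 13.9104 Nm
alpha = tau_out / I = 13.9104 / 2.58
= 5.3916 rad/s^2


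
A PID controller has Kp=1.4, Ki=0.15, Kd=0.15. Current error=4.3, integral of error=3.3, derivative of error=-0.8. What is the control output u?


u = Kp*e + Ki*int(e) + Kd*de/dt
= 1.4*4.3 + 0.15*3.3 + 0.15*(-0.8)
= 6.02 + 0.495 + -0.12
= 6.395


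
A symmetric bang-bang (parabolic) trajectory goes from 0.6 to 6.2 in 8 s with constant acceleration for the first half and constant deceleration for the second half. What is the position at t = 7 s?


Symmetric rest-to-rest: each phase covers (pf-p0)/2 in time T/2. 0.5*a*(T/2)^2 = (pf-p0)/2 => a = 4*(pf-p0)/T^2
a = 4*(6.2-0.6)/8^2 = 0.35
t = 7 is in the deceleration phase (t > T/2).
p = pf - 0.5*a*(T-t)^2 = 6.2 - 0.5*0.35*1^2
= 6.025


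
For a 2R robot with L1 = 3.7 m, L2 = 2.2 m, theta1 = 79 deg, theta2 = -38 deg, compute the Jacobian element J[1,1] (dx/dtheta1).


J[1,1] = -L1*sin(t1) - L2*sin(t1+t2)
= -3.7*sin(79) - 2.2*sin(41)
= -5.0754


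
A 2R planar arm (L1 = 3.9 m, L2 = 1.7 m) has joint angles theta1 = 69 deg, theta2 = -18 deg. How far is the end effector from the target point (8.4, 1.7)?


End effector via forward kinematics:
x = L1*cos(t1) + L2*cos(t1+t2) = 2.4675
y = L1*sin(t1) + L2*sin(t1+t2) = 4.9621
Distance to target:
d = sqrt((8.4 - 2.4675)^2 + (1.7 - 4.9621)^2)
= sqrt(35.1948 + 10.6414)
= 6.7702 m


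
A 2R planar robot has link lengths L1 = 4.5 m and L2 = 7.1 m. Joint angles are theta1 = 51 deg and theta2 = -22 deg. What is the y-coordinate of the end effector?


Convert angles to radians: theta1 = 0.8901, theta2 = -0.384
y = L1*sin(theta1) + L2*sin(theta1+theta2)
y = 3.4972 + 3.4421
y = 6.9393


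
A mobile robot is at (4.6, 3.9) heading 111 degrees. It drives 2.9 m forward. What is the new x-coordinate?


x_new = x0 + d*cos(theta)
= 4.6 + 2.9*cos(111)
= 4.6 + -1.0393
= 3.5607


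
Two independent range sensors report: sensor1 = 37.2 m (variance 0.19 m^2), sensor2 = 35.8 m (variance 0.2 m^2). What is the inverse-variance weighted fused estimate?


w1 = (1/var1) / (1/var1 + 1/var2)
   = 5.2632 / (5.2632 + 5.0) = 0.5128
w2 = 1 - w1 = 0.4872
fused = w1*s1 + w2*s2 = 19.0769 + 17.441
= 36.5179 m


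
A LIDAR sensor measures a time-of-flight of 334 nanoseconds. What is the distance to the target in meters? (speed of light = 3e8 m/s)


tof = 334 ns = 3.34e-07 s
dist = c * tof / 2
= 3e8 * 3.34e-07 / 2
= 50.1 m


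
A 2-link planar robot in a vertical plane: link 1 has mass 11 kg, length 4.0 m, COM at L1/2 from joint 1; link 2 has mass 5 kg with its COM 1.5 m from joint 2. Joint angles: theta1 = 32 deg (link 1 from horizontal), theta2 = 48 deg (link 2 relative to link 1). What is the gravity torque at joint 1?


Horizontal distance from joint 1 to link-1 COM:
  x_c1 = (L1/2)*cos(t1) = 2.0 * 0.848 = 1.6961 m
Horizontal distance from joint 1 to link-2 COM:
  x_c2 = L1*cos(t1) + Lc2*cos(t1+t2)
       = 4.0*0.848 + 1.5*0.1736 = 3.6527 m
tau1 = m1*g*x_c1 + m2*g*x_c2
     = 11*9.81*1.6961 + 5*9.81*3.6527
     = 183.0257 + 179.1632
     = 362.1889 Nm


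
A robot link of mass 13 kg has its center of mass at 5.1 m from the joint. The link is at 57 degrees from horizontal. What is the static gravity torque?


tau = m*g*L*cos(angle)
= 13 * 9.81 * 5.1 * cos(57 deg)
= 13 * 9.81 * 5.1 * 0.5446
= 354.2349 Nm


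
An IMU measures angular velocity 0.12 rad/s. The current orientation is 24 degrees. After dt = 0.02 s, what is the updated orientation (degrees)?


delta_theta = w * dt = 0.12 * 0.02 = 0.0024 rad
= 0.1375 deg
theta_new = 24 + 0.1375 = 24.1375 deg


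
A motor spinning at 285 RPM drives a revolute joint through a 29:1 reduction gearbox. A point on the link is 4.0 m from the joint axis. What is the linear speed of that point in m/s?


omega_motor = 285 * 2*pi/60 = 29.8451 rad/s
omega_joint = omega_motor / 29 = 1.0291 rad/s
v = omega_joint * r = 1.0291 * 4.0
= 4.1166 m/s


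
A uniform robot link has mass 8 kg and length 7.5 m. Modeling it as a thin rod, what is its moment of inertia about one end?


I = (1/3) * m * L^2
= (1/3) * 8 * 7.5^2
= 0.333333 * 8 * 56.25
= 150.0 kg*m^2


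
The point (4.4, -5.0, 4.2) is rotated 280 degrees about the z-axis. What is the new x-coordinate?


Rotation about z-axis: x' = x*cos(theta) - y*sin(theta)
= 4.4 * 0.1736 - -5.0 * -0.9848
= -4.16


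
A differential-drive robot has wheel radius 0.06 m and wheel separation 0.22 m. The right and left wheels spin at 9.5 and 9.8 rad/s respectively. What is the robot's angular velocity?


vR = r*wR = 0.06*9.5 = 0.57 m/s
vL = r*wL = 0.06*9.8 = 0.588 m/s
v = (vR+vL)/2 = 0.579 m/s
omega = (vR-vL)/L = -0.0818 rad/s
angular velocity = -0.0818 rad/s


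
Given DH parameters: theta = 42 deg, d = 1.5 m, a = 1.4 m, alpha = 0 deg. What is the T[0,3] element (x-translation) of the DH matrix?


T[0,3] = a * cos(theta)
= 1.4 * cos(42 deg)
= 1.4 * 0.7431
= 1.0404


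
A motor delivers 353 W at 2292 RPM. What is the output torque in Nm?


omega = 2292 * 2*pi/60 = 240.0177 rad/s
tau = P / omega = 353 / 240.0177
= 1.4707 Nm


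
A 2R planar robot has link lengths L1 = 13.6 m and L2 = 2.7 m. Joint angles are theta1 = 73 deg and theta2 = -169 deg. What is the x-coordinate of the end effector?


Convert angles to radians: theta1 = 1.2741, theta2 = -2.9496
x = L1*cos(theta1) + L2*cos(theta1+theta2)
x = 3.9763 + -0.2822
x = 3.694


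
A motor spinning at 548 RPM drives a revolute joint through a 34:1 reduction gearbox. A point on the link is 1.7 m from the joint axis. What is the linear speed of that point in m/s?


omega_motor = 548 * 2*pi/60 = 57.3864 rad/s
omega_joint = omega_motor / 34 = 1.6878 rad/s
v = omega_joint * r = 1.6878 * 1.7
= 2.8693 m/s


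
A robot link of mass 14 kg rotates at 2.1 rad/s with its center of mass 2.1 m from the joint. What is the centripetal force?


F = m * omega^2 * r
= 14 * 2.1^2 * 2.1
= 14 * 4.41 * 2.1
= 129.654 N


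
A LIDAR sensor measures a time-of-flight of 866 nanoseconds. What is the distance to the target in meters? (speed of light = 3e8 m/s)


tof = 866 ns = 8.66e-07 s
dist = c * tof / 2
= 3e8 * 8.66e-07 / 2
= 129.9 m


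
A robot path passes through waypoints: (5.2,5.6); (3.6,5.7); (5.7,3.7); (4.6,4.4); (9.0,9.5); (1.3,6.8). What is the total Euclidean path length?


Segment lengths:
  seg1 = sqrt((-1.6)^2 + (0.1)^2) = 1.6031
  seg2 = sqrt((2.1)^2 + (-2.0)^2) = 2.9
  seg3 = sqrt((-1.1)^2 + (0.7)^2) = 1.3038
  seg4 = sqrt((4.4)^2 + (5.1)^2) = 6.7357
  seg5 = sqrt((-7.7)^2 + (-2.7)^2) = 8.1597
Total = 20.7023


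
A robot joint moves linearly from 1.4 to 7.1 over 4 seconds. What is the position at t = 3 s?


s = t/T = 3/4 = 0.75
p(t) = p0 + (pf-p0)*s
= 1.4 + (7.1 - 1.4) * 0.75
= 5.675


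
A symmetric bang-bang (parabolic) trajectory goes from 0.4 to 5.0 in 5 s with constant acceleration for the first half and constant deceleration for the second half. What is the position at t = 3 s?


Symmetric rest-to-rest: each phase covers (pf-p0)/2 in time T/2. 0.5*a*(T/2)^2 = (pf-p0)/2 => a = 4*(pf-p0)/T^2
a = 4*(5.0-0.4)/5^2 = 0.736
t = 3 is in the deceleration phase (t > T/2).
p = pf - 0.5*a*(T-t)^2 = 5.0 - 0.5*0.736*2^2
= 3.528


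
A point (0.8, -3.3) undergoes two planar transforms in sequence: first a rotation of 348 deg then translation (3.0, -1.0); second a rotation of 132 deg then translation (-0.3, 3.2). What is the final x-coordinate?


After transform 1:
x1 = cos(348)*0.8 - sin(348)*-3.3 + 3.0 = 3.0964
y1 = sin(348)*0.8 + cos(348)*-3.3 + -1.0 = -4.3942
After transform 2:
x2 = cos(132)*3.0964 - sin(132)*-4.3942 + -0.3
= 0.8936


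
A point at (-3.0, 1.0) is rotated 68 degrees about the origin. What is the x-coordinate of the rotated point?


x' = x*cos(theta) - y*sin(theta)
cos(68 deg) = 0.3746, sin(68 deg) = 0.9272
x' = -3.0 * 0.3746 - 1.0 * 0.9272
= -1.1238 - 0.9272
= -2.051


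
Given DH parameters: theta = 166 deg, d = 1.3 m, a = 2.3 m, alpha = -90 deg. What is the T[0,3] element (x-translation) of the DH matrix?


T[0,3] = a * cos(theta)
= 2.3 * cos(166 deg)
= 2.3 * -0.9703
= -2.2317


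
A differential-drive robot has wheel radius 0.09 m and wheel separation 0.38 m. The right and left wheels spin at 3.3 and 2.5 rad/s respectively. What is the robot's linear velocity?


vR = r*wR = 0.09*3.3 = 0.297 m/s
vL = r*wL = 0.09*2.5 = 0.225 m/s
v = (vR+vL)/2 = 0.261 m/s
omega = (vR-vL)/L = 0.1895 rad/s
linear velocity = 0.261 m/s


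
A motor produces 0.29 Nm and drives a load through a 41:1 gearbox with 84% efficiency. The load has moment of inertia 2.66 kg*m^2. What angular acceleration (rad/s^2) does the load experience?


tau_out = tau_motor * N * eta
= 0.29 * 41 * 0.84 = 9.9876 Nm
alpha = tau_out / I = 9.9876 / 2.66
= 3.7547 rad/s^2


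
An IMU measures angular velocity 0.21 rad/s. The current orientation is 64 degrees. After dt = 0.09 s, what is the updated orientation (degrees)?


delta_theta = w * dt = 0.21 * 0.09 = 0.0189 rad
= 1.0829 deg
theta_new = 64 + 1.0829 = 65.0829 deg


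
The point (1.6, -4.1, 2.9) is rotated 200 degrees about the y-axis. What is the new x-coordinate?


Rotation about y-axis: x' = x*cos(theta) + z*sin(theta)
= 1.6 * -0.9397 + 2.9 * -0.342
= -2.4954


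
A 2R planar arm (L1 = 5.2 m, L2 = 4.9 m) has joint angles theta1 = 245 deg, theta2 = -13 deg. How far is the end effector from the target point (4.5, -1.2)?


End effector via forward kinematics:
x = L1*cos(t1) + L2*cos(t1+t2) = -5.2144
y = L1*sin(t1) + L2*sin(t1+t2) = -8.5741
Distance to target:
d = sqrt((4.5 - -5.2144)^2 + (-1.2 - -8.5741)^2)
= sqrt(94.3687 + 54.3767)
= 12.1961 m


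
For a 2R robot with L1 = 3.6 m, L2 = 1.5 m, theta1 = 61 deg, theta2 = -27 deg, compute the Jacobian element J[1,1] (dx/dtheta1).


J[1,1] = -L1*sin(t1) - L2*sin(t1+t2)
= -3.6*sin(61) - 1.5*sin(34)
= -3.9874


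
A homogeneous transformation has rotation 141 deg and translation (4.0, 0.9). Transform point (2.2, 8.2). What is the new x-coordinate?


x' = cos(theta)*px - sin(theta)*py + tx
= -0.7771*2.2 - 0.6293*8.2 + 4.0
= -2.8701


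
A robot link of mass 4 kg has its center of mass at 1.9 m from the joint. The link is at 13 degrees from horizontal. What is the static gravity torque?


tau = m*g*L*cos(angle)
= 4 * 9.81 * 1.9 * cos(13 deg)
= 4 * 9.81 * 1.9 * 0.9744
= 72.6451 Nm


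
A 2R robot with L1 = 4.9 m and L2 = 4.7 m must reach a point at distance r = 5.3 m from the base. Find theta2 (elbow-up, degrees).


cos(theta2) = (r^2 - L1^2 - L2^2) / (2*L1*L2)
cos(theta2) = (28.09 - 24.01 - 22.09) / 46.06
cos(theta2) = -0.391012
theta2 = 113.0175 degrees


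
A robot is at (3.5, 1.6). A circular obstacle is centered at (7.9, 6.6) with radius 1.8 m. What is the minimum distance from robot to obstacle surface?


center_dist = sqrt((3.5-7.9)^2 + (1.6-6.6)^2)
= sqrt(19.36 + 25.0)
= 6.6603
min_dist = center_dist - radius = 6.6603 - 1.8 = 4.8603 m


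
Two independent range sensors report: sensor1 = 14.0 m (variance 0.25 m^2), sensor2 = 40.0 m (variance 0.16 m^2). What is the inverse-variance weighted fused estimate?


w1 = (1/var1) / (1/var1 + 1/var2)
   = 4.0 / (4.0 + 6.25) = 0.3902
w2 = 1 - w1 = 0.6098
fused = w1*s1 + w2*s2 = 5.4634 + 24.3902
= 29.8537 m


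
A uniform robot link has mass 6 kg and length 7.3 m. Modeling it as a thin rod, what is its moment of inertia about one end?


I = (1/3) * m * L^2
= (1/3) * 6 * 7.3^2
= 0.333333 * 6 * 53.29
= 106.58 kg*m^2


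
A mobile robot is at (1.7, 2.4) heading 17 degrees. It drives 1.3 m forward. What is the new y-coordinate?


y_new = y0 + d*sin(theta)
= 2.4 + 1.3*sin(17)
= 2.4 + 0.3801
= 2.7801


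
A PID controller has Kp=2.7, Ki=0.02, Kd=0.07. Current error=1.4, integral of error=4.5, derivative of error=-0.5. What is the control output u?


u = Kp*e + Ki*int(e) + Kd*de/dt
= 2.7*1.4 + 0.02*4.5 + 0.07*(-0.5)
= 3.78 + 0.09 + -0.035
= 3.835


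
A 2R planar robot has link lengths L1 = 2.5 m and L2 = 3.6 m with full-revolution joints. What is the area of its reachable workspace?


r_max = L1 + L2 = 6.1 m
r_min = |L1 - L2| = 1.1 m
Area = pi*(r_max^2 - r_min^2)
= pi*(37.21 - 1.21)
= pi * 36.0
= 113.0973 m^2


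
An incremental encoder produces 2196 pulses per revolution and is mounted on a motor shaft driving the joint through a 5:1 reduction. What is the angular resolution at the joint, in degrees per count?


counts per rev = 2196
effective counts at joint = 2196 * 5 = 10980
resolution = 360 / 10980
= 0.0328 deg/count


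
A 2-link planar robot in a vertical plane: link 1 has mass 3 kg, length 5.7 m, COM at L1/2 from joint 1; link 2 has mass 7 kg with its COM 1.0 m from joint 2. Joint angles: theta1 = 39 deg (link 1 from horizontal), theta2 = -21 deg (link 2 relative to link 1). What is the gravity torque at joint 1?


Horizontal distance from joint 1 to link-1 COM:
  x_c1 = (L1/2)*cos(t1) = 2.85 * 0.7771 = 2.2149 m
Horizontal distance from joint 1 to link-2 COM:
  x_c2 = L1*cos(t1) + Lc2*cos(t1+t2)
       = 5.7*0.7771 + 1.0*0.9511 = 5.3808 m
tau1 = m1*g*x_c1 + m2*g*x_c2
     = 3*9.81*2.2149 + 7*9.81*5.3808
     = 65.1835 + 369.4987
     = 434.6823 Nm


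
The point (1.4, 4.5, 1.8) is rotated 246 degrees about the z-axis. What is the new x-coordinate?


Rotation about z-axis: x' = x*cos(theta) - y*sin(theta)
= 1.4 * -0.4067 - 4.5 * -0.9135
= 3.5415


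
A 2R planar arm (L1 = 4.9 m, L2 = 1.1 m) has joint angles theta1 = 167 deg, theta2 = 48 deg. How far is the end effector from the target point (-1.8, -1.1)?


End effector via forward kinematics:
x = L1*cos(t1) + L2*cos(t1+t2) = -5.6755
y = L1*sin(t1) + L2*sin(t1+t2) = 0.4713
Distance to target:
d = sqrt((-1.8 - -5.6755)^2 + (-1.1 - 0.4713)^2)
= sqrt(15.0193 + 2.4691)
= 4.1819 m


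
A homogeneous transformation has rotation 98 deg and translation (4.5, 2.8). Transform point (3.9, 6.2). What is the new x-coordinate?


x' = cos(theta)*px - sin(theta)*py + tx
= -0.1392*3.9 - 0.9903*6.2 + 4.5
= -2.1824


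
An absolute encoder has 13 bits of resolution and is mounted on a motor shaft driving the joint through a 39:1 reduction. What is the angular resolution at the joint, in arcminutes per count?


counts = 2^13 = 8192
effective counts at joint = 8192 * 39 = 319488
resolution = 360*60 / 319488
= 0.0676 arcmin/count


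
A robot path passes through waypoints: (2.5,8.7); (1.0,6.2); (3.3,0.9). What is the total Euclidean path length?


Segment lengths:
  seg1 = sqrt((-1.5)^2 + (-2.5)^2) = 2.9155
  seg2 = sqrt((2.3)^2 + (-5.3)^2) = 5.7775
Total = 8.693


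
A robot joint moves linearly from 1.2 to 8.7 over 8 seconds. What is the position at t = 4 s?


s = t/T = 4/8 = 0.5
p(t) = p0 + (pf-p0)*s
= 1.2 + (8.7 - 1.2) * 0.5
= 4.95


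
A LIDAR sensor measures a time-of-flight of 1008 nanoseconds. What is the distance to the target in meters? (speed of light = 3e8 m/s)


tof = 1008 ns = 1.008e-06 s
dist = c * tof / 2
= 3e8 * 1.008e-06 / 2
= 151.2 m


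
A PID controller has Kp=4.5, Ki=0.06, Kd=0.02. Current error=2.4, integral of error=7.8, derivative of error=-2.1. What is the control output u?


u = Kp*e + Ki*int(e) + Kd*de/dt
= 4.5*2.4 + 0.06*7.8 + 0.02*(-2.1)
= 10.8 + 0.468 + -0.042
= 11.226


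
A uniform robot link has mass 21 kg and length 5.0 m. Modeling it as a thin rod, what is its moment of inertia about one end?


I = (1/3) * m * L^2
= (1/3) * 21 * 5.0^2
= 0.333333 * 21 * 25.0
= 175.0 kg*m^2


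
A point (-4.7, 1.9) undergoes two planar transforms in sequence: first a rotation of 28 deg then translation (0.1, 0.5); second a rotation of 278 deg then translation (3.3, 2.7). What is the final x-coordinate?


After transform 1:
x1 = cos(28)*-4.7 - sin(28)*1.9 + 0.1 = -4.9418
y1 = sin(28)*-4.7 + cos(28)*1.9 + 0.5 = -0.0289
After transform 2:
x2 = cos(278)*-4.9418 - sin(278)*-0.0289 + 3.3
= 2.5836


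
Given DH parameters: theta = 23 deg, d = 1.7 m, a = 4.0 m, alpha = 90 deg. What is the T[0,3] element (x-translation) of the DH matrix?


T[0,3] = a * cos(theta)
= 4.0 * cos(23 deg)
= 4.0 * 0.9205
= 3.682


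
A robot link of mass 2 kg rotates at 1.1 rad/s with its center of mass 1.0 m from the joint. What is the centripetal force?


F = m * omega^2 * r
= 2 * 1.1^2 * 1.0
= 2 * 1.21 * 1.0
= 2.42 N


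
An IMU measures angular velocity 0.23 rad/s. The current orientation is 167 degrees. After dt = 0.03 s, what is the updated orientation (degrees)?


delta_theta = w * dt = 0.23 * 0.03 = 0.0069 rad
= 0.3953 deg
theta_new = 167 + 0.3953 = 167.3953 deg


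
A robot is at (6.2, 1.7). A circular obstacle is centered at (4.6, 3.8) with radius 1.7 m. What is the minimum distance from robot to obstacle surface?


center_dist = sqrt((6.2-4.6)^2 + (1.7-3.8)^2)
= sqrt(2.56 + 4.41)
= 2.6401
min_dist = center_dist - radius = 2.6401 - 1.7 = 0.9401 m


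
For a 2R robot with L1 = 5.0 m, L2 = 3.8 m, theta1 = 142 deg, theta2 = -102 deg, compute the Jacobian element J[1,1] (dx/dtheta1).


J[1,1] = -L1*sin(t1) - L2*sin(t1+t2)
= -5.0*sin(142) - 3.8*sin(40)
= -5.5209


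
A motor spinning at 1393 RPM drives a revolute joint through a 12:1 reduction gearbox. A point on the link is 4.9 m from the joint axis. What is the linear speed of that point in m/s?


omega_motor = 1393 * 2*pi/60 = 145.8746 rad/s
omega_joint = omega_motor / 12 = 12.1562 rad/s
v = omega_joint * r = 12.1562 * 4.9
= 59.5655 m/s


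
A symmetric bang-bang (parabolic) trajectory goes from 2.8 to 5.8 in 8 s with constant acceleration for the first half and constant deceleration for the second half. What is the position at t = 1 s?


Symmetric rest-to-rest: each phase covers (pf-p0)/2 in time T/2. 0.5*a*(T/2)^2 = (pf-p0)/2 => a = 4*(pf-p0)/T^2
a = 4*(5.8-2.8)/8^2 = 0.1875
t = 1 is in the acceleration phase (t <= T/2).
p = p0 + 0.5*a*t^2 = 2.8 + 0.5*0.1875*1^2
= 2.8937


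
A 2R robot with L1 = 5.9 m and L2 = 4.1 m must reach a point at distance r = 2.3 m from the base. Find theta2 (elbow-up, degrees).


cos(theta2) = (r^2 - L1^2 - L2^2) / (2*L1*L2)
cos(theta2) = (5.29 - 34.81 - 16.81) / 48.38
cos(theta2) = -0.957627
theta2 = 163.2611 degrees


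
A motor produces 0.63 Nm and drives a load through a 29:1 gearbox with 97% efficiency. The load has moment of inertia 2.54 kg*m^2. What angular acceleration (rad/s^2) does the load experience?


tau_out = tau_motor * N * eta
= 0.63 * 29 * 0.97 = 17.7219 Nm
alpha = tau_out / I = 17.7219 / 2.54
= 6.9771 rad/s^2


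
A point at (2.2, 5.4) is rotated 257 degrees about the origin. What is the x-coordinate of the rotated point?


x' = x*cos(theta) - y*sin(theta)
cos(257 deg) = -0.225, sin(257 deg) = -0.9744
x' = 2.2 * -0.225 - 5.4 * -0.9744
= -0.4949 - -5.2616
= 4.7667


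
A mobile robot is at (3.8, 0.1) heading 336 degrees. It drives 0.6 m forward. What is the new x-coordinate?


x_new = x0 + d*cos(theta)
= 3.8 + 0.6*cos(336)
= 3.8 + 0.5481
= 4.3481


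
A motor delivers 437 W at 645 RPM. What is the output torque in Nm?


omega = 645 * 2*pi/60 = 67.5442 rad/s
tau = P / omega = 437 / 67.5442
= 6.4698 Nm


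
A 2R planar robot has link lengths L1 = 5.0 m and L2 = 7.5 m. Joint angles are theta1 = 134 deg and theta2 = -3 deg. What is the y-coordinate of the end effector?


Convert angles to radians: theta1 = 2.3387, theta2 = -0.0524
y = L1*sin(theta1) + L2*sin(theta1+theta2)
y = 3.5967 + 5.6603
y = 9.257


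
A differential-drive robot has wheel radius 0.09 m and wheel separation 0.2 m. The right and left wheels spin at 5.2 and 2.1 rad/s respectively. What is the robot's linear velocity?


vR = r*wR = 0.09*5.2 = 0.468 m/s
vL = r*wL = 0.09*2.1 = 0.189 m/s
v = (vR+vL)/2 = 0.3285 m/s
omega = (vR-vL)/L = 1.395 rad/s
linear velocity = 0.3285 m/s


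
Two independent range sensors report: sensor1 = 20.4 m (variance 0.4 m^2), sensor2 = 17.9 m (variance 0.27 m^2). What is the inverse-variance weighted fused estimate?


w1 = (1/var1) / (1/var1 + 1/var2)
   = 2.5 / (2.5 + 3.7037) = 0.403
w2 = 1 - w1 = 0.597
fused = w1*s1 + w2*s2 = 8.2209 + 10.6866
= 18.9075 m


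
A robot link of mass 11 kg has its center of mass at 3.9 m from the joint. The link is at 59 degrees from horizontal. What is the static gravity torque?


tau = m*g*L*cos(angle)
= 11 * 9.81 * 3.9 * cos(59 deg)
= 11 * 9.81 * 3.9 * 0.515
= 216.7533 Nm


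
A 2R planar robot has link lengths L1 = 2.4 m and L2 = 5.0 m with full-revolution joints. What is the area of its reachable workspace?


r_max = L1 + L2 = 7.4 m
r_min = |L1 - L2| = 2.6 m
Area = pi*(r_max^2 - r_min^2)
= pi*(54.76 - 6.76)
= pi * 48.0
= 150.7964 m^2


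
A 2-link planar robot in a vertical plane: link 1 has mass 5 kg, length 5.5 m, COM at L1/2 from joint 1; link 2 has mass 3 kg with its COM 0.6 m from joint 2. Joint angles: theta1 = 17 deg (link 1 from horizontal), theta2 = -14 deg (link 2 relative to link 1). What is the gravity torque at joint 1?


Horizontal distance from joint 1 to link-1 COM:
  x_c1 = (L1/2)*cos(t1) = 2.75 * 0.9563 = 2.6298 m
Horizontal distance from joint 1 to link-2 COM:
  x_c2 = L1*cos(t1) + Lc2*cos(t1+t2)
       = 5.5*0.9563 + 0.6*0.9986 = 5.8589 m
tau1 = m1*g*x_c1 + m2*g*x_c2
     = 5*9.81*2.6298 + 3*9.81*5.8589
     = 128.9936 + 172.4261
     = 301.4196 Nm


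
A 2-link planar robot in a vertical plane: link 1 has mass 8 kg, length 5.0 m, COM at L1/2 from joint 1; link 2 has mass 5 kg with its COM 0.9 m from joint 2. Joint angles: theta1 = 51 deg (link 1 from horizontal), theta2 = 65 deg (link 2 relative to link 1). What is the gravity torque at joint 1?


Horizontal distance from joint 1 to link-1 COM:
  x_c1 = (L1/2)*cos(t1) = 2.5 * 0.6293 = 1.5733 m
Horizontal distance from joint 1 to link-2 COM:
  x_c2 = L1*cos(t1) + Lc2*cos(t1+t2)
       = 5.0*0.6293 + 0.9*-0.4384 = 2.7521 m
tau1 = m1*g*x_c1 + m2*g*x_c2
     = 8*9.81*1.5733 + 5*9.81*2.7521
     = 123.4727 + 134.9889
     = 258.4616 Nm


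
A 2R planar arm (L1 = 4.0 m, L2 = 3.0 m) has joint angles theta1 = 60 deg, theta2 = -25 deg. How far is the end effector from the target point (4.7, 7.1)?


End effector via forward kinematics:
x = L1*cos(t1) + L2*cos(t1+t2) = 4.4575
y = L1*sin(t1) + L2*sin(t1+t2) = 5.1848
Distance to target:
d = sqrt((4.7 - 4.4575)^2 + (7.1 - 5.1848)^2)
= sqrt(0.0588 + 3.6679)
= 1.9305 m


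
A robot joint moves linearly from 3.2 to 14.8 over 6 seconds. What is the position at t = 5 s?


s = t/T = 5/6 = 0.8333
p(t) = p0 + (pf-p0)*s
= 3.2 + (14.8 - 3.2) * 0.8333
= 12.8667


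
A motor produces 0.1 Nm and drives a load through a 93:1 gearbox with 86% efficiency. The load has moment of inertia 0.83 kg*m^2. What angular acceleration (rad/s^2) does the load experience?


tau_out = tau_motor * N * eta
= 0.1 * 93 * 0.86 = 7.998 Nm
alpha = tau_out / I = 7.998 / 0.83
= 9.6361 rad/s^2


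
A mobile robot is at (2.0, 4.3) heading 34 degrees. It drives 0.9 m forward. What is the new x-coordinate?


x_new = x0 + d*cos(theta)
= 2.0 + 0.9*cos(34)
= 2.0 + 0.7461
= 2.7461


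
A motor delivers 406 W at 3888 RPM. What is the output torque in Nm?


omega = 3888 * 2*pi/60 = 407.1504 rad/s
tau = P / omega = 406 / 407.1504
= 0.9972 Nm


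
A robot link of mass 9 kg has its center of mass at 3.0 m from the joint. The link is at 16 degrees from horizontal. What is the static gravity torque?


tau = m*g*L*cos(angle)
= 9 * 9.81 * 3.0 * cos(16 deg)
= 9 * 9.81 * 3.0 * 0.9613
= 254.6094 Nm


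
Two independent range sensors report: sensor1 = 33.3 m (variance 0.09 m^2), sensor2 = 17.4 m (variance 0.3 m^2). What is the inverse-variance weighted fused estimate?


w1 = (1/var1) / (1/var1 + 1/var2)
   = 11.1111 / (11.1111 + 3.3333) = 0.7692
w2 = 1 - w1 = 0.2308
fused = w1*s1 + w2*s2 = 25.6154 + 4.0154
= 29.6308 m


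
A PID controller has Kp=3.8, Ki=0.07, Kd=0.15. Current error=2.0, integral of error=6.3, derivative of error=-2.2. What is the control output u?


u = Kp*e + Ki*int(e) + Kd*de/dt
= 3.8*2.0 + 0.07*6.3 + 0.15*(-2.2)
= 7.6 + 0.441 + -0.33
= 7.711


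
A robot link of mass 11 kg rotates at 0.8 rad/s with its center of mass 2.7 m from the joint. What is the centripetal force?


F = m * omega^2 * r
= 11 * 0.8^2 * 2.7
= 11 * 0.64 * 2.7
= 19.008 N


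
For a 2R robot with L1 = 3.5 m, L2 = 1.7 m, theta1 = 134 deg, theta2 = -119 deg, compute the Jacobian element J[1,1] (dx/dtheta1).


J[1,1] = -L1*sin(t1) - L2*sin(t1+t2)
= -3.5*sin(134) - 1.7*sin(15)
= -2.9577


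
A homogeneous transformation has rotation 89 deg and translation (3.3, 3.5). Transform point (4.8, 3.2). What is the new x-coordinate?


x' = cos(theta)*px - sin(theta)*py + tx
= 0.0175*4.8 - 0.9998*3.2 + 3.3
= 0.1843


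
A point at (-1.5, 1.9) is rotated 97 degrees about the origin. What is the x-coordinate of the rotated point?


x' = x*cos(theta) - y*sin(theta)
cos(97 deg) = -0.1219, sin(97 deg) = 0.9925
x' = -1.5 * -0.1219 - 1.9 * 0.9925
= 0.1828 - 1.8858
= -1.703


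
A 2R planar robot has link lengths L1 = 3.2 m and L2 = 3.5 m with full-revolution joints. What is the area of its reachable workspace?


r_max = L1 + L2 = 6.7 m
r_min = |L1 - L2| = 0.3 m
Area = pi*(r_max^2 - r_min^2)
= pi*(44.89 - 0.09)
= pi * 44.8
= 140.7434 m^2


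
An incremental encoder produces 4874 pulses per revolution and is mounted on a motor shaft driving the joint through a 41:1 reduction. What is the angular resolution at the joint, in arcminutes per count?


counts per rev = 4874
effective counts at joint = 4874 * 41 = 199834
resolution = 360*60 / 199834
= 0.1081 arcmin/count


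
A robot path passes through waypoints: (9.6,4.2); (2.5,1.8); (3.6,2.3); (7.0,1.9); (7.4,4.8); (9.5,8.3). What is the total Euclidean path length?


Segment lengths:
  seg1 = sqrt((-7.1)^2 + (-2.4)^2) = 7.4947
  seg2 = sqrt((1.1)^2 + (0.5)^2) = 1.2083
  seg3 = sqrt((3.4)^2 + (-0.4)^2) = 3.4234
  seg4 = sqrt((0.4)^2 + (2.9)^2) = 2.9275
  seg5 = sqrt((2.1)^2 + (3.5)^2) = 4.0817
Total = 19.1355


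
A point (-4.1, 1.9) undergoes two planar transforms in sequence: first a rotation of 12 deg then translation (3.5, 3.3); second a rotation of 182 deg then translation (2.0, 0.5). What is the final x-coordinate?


After transform 1:
x1 = cos(12)*-4.1 - sin(12)*1.9 + 3.5 = -0.9054
y1 = sin(12)*-4.1 + cos(12)*1.9 + 3.3 = 4.306
After transform 2:
x2 = cos(182)*-0.9054 - sin(182)*4.306 + 2.0
= 3.0552


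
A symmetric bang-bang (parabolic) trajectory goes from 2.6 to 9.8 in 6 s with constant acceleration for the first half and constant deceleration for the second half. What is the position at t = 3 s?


Symmetric rest-to-rest: each phase covers (pf-p0)/2 in time T/2. 0.5*a*(T/2)^2 = (pf-p0)/2 => a = 4*(pf-p0)/T^2
a = 4*(9.8-2.6)/6^2 = 0.8
t = 3 is in the acceleration phase (t <= T/2).
p = p0 + 0.5*a*t^2 = 2.6 + 0.5*0.8*3^2
= 6.2


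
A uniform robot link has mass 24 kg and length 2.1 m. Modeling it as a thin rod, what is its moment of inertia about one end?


I = (1/3) * m * L^2
= (1/3) * 24 * 2.1^2
= 0.333333 * 24 * 4.41
= 35.28 kg*m^2


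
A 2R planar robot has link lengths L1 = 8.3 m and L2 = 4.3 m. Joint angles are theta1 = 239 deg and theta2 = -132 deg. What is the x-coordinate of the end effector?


Convert angles to radians: theta1 = 4.1713, theta2 = -2.3038
x = L1*cos(theta1) + L2*cos(theta1+theta2)
x = -4.2748 + -1.2572
x = -5.532


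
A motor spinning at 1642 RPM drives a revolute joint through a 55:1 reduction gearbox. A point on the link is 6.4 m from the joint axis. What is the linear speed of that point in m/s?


omega_motor = 1642 * 2*pi/60 = 171.9498 rad/s
omega_joint = omega_motor / 55 = 3.1264 rad/s
v = omega_joint * r = 3.1264 * 6.4
= 20.0087 m/s


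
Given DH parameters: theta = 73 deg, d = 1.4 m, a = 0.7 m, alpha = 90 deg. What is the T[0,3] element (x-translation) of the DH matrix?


T[0,3] = a * cos(theta)
= 0.7 * cos(73 deg)
= 0.7 * 0.2924
= 0.2047


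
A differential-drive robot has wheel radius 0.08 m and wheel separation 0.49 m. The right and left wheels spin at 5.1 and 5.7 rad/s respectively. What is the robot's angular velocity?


vR = r*wR = 0.08*5.1 = 0.408 m/s
vL = r*wL = 0.08*5.7 = 0.456 m/s
v = (vR+vL)/2 = 0.432 m/s
omega = (vR-vL)/L = -0.098 rad/s
angular velocity = -0.098 rad/s


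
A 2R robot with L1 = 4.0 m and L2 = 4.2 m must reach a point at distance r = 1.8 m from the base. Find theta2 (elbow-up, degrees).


cos(theta2) = (r^2 - L1^2 - L2^2) / (2*L1*L2)
cos(theta2) = (3.24 - 16.0 - 17.64) / 33.6
cos(theta2) = -0.904762
theta2 = 154.7912 degrees


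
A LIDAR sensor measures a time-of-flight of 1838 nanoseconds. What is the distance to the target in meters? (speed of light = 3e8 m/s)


tof = 1838 ns = 1.838e-06 s
dist = c * tof / 2
= 3e8 * 1.838e-06 / 2
= 275.7 m


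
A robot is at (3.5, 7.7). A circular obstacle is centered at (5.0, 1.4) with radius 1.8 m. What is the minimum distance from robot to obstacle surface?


center_dist = sqrt((3.5-5.0)^2 + (7.7-1.4)^2)
= sqrt(2.25 + 39.69)
= 6.4761
min_dist = center_dist - radius = 6.4761 - 1.8 = 4.6761 m


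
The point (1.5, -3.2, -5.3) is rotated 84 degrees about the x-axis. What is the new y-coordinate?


Rotation about x-axis: y' = y*cos(theta) - z*sin(theta)
= -3.2 * 0.1045 - -5.3 * 0.9945
= 4.9365


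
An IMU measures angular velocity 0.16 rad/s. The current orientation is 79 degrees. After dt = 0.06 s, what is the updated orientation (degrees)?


delta_theta = w * dt = 0.16 * 0.06 = 0.0096 rad
= 0.55 deg
theta_new = 79 + 0.55 = 79.55 deg


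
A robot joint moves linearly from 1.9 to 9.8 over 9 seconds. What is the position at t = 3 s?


s = t/T = 3/9 = 0.3333
p(t) = p0 + (pf-p0)*s
= 1.9 + (9.8 - 1.9) * 0.3333
= 4.5333


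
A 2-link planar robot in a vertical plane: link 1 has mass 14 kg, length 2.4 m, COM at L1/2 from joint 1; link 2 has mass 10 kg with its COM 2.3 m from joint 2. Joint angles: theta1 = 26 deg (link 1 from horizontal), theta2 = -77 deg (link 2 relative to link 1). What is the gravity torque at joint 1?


Horizontal distance from joint 1 to link-1 COM:
  x_c1 = (L1/2)*cos(t1) = 1.2 * 0.8988 = 1.0786 m
Horizontal distance from joint 1 to link-2 COM:
  x_c2 = L1*cos(t1) + Lc2*cos(t1+t2)
       = 2.4*0.8988 + 2.3*0.6293 = 3.6045 m
tau1 = m1*g*x_c1 + m2*g*x_c2
     = 14*9.81*1.0786 + 10*9.81*3.6045
     = 148.1284 + 353.6056
     = 501.7341 Nm


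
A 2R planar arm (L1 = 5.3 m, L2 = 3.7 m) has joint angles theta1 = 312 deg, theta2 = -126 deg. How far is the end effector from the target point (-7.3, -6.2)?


End effector via forward kinematics:
x = L1*cos(t1) + L2*cos(t1+t2) = -0.1333
y = L1*sin(t1) + L2*sin(t1+t2) = -4.3254
Distance to target:
d = sqrt((-7.3 - -0.1333)^2 + (-6.2 - -4.3254)^2)
= sqrt(51.361 + 3.514)
= 7.4078 m


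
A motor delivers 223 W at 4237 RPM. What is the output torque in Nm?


omega = 4237 * 2*pi/60 = 443.6976 rad/s
tau = P / omega = 223 / 443.6976
= 0.5026 Nm


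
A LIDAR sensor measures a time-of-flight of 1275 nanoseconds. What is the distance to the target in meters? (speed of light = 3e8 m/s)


tof = 1275 ns = 1.275e-06 s
dist = c * tof / 2
= 3e8 * 1.275e-06 / 2
= 191.25 m


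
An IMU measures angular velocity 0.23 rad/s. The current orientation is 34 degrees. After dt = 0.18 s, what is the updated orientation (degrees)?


delta_theta = w * dt = 0.23 * 0.18 = 0.0414 rad
= 2.372 deg
theta_new = 34 + 2.372 = 36.372 deg


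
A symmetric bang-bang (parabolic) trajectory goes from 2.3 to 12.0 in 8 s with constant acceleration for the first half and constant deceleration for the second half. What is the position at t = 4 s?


Symmetric rest-to-rest: each phase covers (pf-p0)/2 in time T/2. 0.5*a*(T/2)^2 = (pf-p0)/2 => a = 4*(pf-p0)/T^2
a = 4*(12.0-2.3)/8^2 = 0.6062
t = 4 is in the acceleration phase (t <= T/2).
p = p0 + 0.5*a*t^2 = 2.3 + 0.5*0.6062*4^2
= 7.15


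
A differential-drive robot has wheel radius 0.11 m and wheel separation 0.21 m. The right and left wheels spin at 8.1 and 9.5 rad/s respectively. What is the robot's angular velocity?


vR = r*wR = 0.11*8.1 = 0.891 m/s
vL = r*wL = 0.11*9.5 = 1.045 m/s
v = (vR+vL)/2 = 0.968 m/s
omega = (vR-vL)/L = -0.7333 rad/s
angular velocity = -0.7333 rad/s


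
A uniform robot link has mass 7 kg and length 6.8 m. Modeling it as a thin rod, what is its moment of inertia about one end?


I = (1/3) * m * L^2
= (1/3) * 7 * 6.8^2
= 0.333333 * 7 * 46.24
= 107.8933 kg*m^2


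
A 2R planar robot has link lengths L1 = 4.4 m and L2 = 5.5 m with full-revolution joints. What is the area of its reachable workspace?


r_max = L1 + L2 = 9.9 m
r_min = |L1 - L2| = 1.1 m
Area = pi*(r_max^2 - r_min^2)
= pi*(98.01 - 1.21)
= pi * 96.8
= 304.1062 m^2


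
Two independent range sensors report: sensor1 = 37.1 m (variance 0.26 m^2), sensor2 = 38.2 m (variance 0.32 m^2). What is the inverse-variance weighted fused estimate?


w1 = (1/var1) / (1/var1 + 1/var2)
   = 3.8462 / (3.8462 + 3.125) = 0.5517
w2 = 1 - w1 = 0.4483
fused = w1*s1 + w2*s2 = 20.469 + 17.1241
= 37.5931 m


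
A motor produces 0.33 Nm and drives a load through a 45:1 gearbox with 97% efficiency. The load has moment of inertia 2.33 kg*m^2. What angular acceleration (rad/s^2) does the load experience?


tau_out = tau_motor * N * eta
= 0.33 * 45 * 0.97 = 14.4045 Nm
alpha = tau_out / I = 14.4045 / 2.33
= 6.1822 rad/s^2


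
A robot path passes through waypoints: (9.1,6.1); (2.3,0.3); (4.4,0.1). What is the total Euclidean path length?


Segment lengths:
  seg1 = sqrt((-6.8)^2 + (-5.8)^2) = 8.9376
  seg2 = sqrt((2.1)^2 + (-0.2)^2) = 2.1095
Total = 11.0471


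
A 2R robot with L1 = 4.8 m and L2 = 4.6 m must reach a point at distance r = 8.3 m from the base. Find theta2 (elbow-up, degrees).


cos(theta2) = (r^2 - L1^2 - L2^2) / (2*L1*L2)
cos(theta2) = (68.89 - 23.04 - 21.16) / 44.16
cos(theta2) = 0.559103
theta2 = 56.0062 degrees
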